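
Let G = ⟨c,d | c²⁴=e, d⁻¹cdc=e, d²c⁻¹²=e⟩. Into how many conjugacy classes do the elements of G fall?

The conjugacy classes (representative and size) are:
  [e] (size 1), [c] (size 2), [c²] (size 2), [c³] (size 2), [c⁴] (size 2), [c⁵] (size 2), [c¹⁸] (size 2), [c⁷] (size 2), [c¹⁶] (size 2), [c¹⁵] (size 2), [c¹⁴] (size 2), [c¹³] (size 2), [c¹²] (size 1), [c⁶d] (size 12), [c⁵d⁻¹] (size 12).
Class equation: 1 + 2 + 2 + 2 + 2 + 2 + 2 + 2 + 2 + 2 + 2 + 2 + 1 + 12 + 12 = 48 = |G|. So G has 15 conjugacy classes.

Answer: 15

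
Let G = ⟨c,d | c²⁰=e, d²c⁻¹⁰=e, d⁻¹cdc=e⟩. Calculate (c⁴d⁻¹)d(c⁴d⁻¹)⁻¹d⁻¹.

[(c⁴d⁻¹), d] = (c⁴d⁻¹)·d·(c⁴d⁻¹)⁻¹·d⁻¹.
  (c⁴d⁻¹) · d = c⁴
  (c⁴) · (c⁴d) = c⁸d
  (c⁸d) · (d⁻¹) = c⁸

Answer: c⁸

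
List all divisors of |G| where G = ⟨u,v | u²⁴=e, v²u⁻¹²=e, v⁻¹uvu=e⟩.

|G| = 48 = 2⁴ · 3. By Lagrange's theorem the order of any subgroup divides 48; the divisors of 48 are 1, 2, 3, 4, 6, 8, 12, 16, 24, 48.

Answer: 1, 2, 3, 4, 6, 8, 12, 16, 24, 48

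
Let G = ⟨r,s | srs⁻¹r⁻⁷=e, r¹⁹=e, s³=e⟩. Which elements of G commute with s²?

⟨s²⟩ ⊆ C_G(s²) since powers of s² commute with s²; so |C_G(s²)| ≥ |⟨s²⟩| = 3.
By orbit–stabilizer, |C_G(s²)| = |G| / |conj. class of s²| = 57 / 19 = 3.
The 3 elements commuting with s² are {e, s, s²}.

Answer: {e, s, s²}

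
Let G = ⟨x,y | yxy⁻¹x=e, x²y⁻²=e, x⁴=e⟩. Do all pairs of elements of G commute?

x·y = xy but y·x = xy⁻¹, so x·y ≠ y·x and G is not abelian.

Answer: No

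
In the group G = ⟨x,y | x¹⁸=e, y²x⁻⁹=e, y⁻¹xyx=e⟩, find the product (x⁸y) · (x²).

Compute (x⁸y) · (x²) by multiplying left to right and reducing via the relations at each step:
  (x⁸y) · x² = x⁶y

Answer: x⁶y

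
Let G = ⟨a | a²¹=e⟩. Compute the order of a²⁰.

Compute successive powers until reaching e:
  (a²⁰)¹ = a²⁰, (a²⁰)² = a¹⁹, (a²⁰)³ = a¹⁸, (a²⁰)⁴ = a¹⁷, (a²⁰)⁵ = a¹⁶, (a²⁰)⁶ = a¹⁵, (a²⁰)⁷ = a¹⁴, (a²⁰)⁸ = a¹³, (a²⁰)⁹ = a¹², (a²⁰)¹⁰ = a¹¹, (a²⁰)¹¹ = a¹⁰, (a²⁰)¹² = a⁹, (a²⁰)¹³ = a⁸, (a²⁰)¹⁴ = a⁷, (a²⁰)¹⁵ = a⁶, (a²⁰)¹⁶ = a⁵, (a²⁰)¹⁷ = a⁴, (a²⁰)¹⁸ = a³, (a²⁰)¹⁹ = a², (a²⁰)²⁰ = a, (a²⁰)²¹ = e.
The smallest positive k with (a²⁰)ᵏ = e is 21.

Answer: 21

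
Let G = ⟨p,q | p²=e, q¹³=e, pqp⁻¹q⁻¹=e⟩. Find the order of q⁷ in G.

Compute successive powers until reaching e:
  (q⁷)¹ = q⁷, (q⁷)² = q, (q⁷)³ = q⁸, (q⁷)⁴ = q², (q⁷)⁵ = q⁹, (q⁷)⁶ = q³, (q⁷)⁷ = q¹⁰, (q⁷)⁸ = q⁴, (q⁷)⁹ = q¹¹, (q⁷)¹⁰ = q⁵, (q⁷)¹¹ = q¹², (q⁷)¹² = q⁶, (q⁷)¹³ = e.
The smallest positive k with (q⁷)ᵏ = e is 13.

Answer: 13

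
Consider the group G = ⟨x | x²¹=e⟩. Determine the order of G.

G is generated by a single element, so G is cyclic. The relator gives x²¹ = e and no smaller power is forced to be e, so the 21 powers {e, x, x², x³, x⁴, x⁵, x⁶, x⁷, x⁸, x⁹, x²⁰, x¹², x¹³, x¹¹, x¹⁰, x¹⁴, x¹⁵, x¹⁶, x¹⁷, x¹⁸, x¹⁹} are distinct. Hence |G| = 21.

Answer: 21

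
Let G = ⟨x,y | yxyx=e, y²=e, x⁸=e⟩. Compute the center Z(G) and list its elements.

An element z ∈ Z(G) iff z commutes with every generator.
For example x⁴ is central: (x⁴)·x = x⁵ = x·(x⁴); (x⁴)·y = x⁴y = y·(x⁴).
Whereas x ∉ Z(G) since x·y = xy ≠ x⁷y = y·x.
Checking each of the 16 elements this way gives Z(G) = {e, x⁴}, of order 2.

Answer: {e, x⁴}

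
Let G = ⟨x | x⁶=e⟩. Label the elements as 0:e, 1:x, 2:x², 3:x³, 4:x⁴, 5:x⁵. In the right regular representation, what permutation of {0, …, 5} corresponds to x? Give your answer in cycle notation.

(0 1 2 3 4 5)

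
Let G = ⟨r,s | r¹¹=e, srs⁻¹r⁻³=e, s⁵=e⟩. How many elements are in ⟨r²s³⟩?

|⟨r²s³⟩| equals the order of r²s³. Compute successive powers until reaching e:
  (r²s³)¹ = r²s³, (r²s³)² = rs, (r²s³)³ = r⁷s⁴, (r²s³)⁴ = r⁴s², (r²s³)⁵ = e.
The smallest positive k with (r²s³)ᵏ = e is 5, so |⟨r²s³⟩| = 5.

Answer: 5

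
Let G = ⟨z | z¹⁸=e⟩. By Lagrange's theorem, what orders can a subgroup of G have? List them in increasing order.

|G| = 18 = 2 · 3². By Lagrange's theorem the order of any subgroup divides 18; the divisors of 18 are 1, 2, 3, 6, 9, 18.

Answer: 1, 2, 3, 6, 9, 18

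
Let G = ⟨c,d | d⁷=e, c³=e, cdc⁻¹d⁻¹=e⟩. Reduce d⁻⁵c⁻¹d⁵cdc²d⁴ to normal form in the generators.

Multiply left to right, reducing at each step:
  (d²) · c⁻¹ = c²d²
  (c²d²) · d⁵ = c²
  (c²) · c = e
  e · d = d
  d · c² = c²d
  (c²d) · d⁴ = c²d⁵

Answer: c²d⁵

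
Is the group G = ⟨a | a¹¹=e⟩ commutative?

G has a single generator, so G is cyclic and hence abelian.

Answer: Yes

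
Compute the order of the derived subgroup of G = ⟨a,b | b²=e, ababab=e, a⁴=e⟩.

G' = [G, G] is generated by all commutators. The generator-pair commutators are: [a, b] = a²ba.
The subgroup they normally generate is {e, a², ab, ba³, a²ba, a³b, a²ba³, ba, aba², ba²b, a²ba²b, a³ba²}, of order 12.
Check: |G/G'| = 24/12 = 2 is the order of the abelianisation.

Answer: 12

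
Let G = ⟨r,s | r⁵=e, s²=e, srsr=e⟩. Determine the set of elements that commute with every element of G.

An element z ∈ Z(G) iff z commutes with every generator.
For example e is central: e·r = r = r·e; e·s = s = s·e.
Whereas r ∉ Z(G) since r·s = rs ≠ r⁴s = s·r.
Checking each of the 10 elements this way gives Z(G) = {e}, of order 1.

Answer: {e}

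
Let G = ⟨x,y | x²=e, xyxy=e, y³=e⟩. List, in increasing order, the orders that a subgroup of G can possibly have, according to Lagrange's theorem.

|G| = 6 = 2 · 3. By Lagrange's theorem the order of any subgroup divides 6; the divisors of 6 are 1, 2, 3, 6.

Answer: 1, 2, 3, 6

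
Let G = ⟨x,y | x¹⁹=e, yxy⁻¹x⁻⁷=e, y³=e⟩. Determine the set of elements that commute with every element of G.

An element z ∈ Z(G) iff z commutes with every generator.
For example e is central: e·x = x = x·e; e·y = y = y·e.
Whereas x ∉ Z(G) since x·y = xy ≠ x⁷y = y·x.
Checking each of the 57 elements this way gives Z(G) = {e}, of order 1.

Answer: {e}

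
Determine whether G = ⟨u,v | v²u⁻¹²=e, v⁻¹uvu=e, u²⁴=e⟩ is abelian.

u·v = uv but v·u = u¹¹v⁻¹, so u·v ≠ v·u and G is not abelian.

Answer: No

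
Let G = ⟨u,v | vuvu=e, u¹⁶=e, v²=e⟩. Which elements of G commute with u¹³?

⟨u¹³⟩ ⊆ C_G(u¹³) since powers of u¹³ commute with u¹³; so |C_G(u¹³)| ≥ |⟨u¹³⟩| = 16.
By orbit–stabilizer, |C_G(u¹³)| = |G| / |conj. class of u¹³| = 32 / 2 = 16.
The 16 elements commuting with u¹³ are {e, u, u², u³, u⁴, u⁵, u⁶, u⁷, u⁸, u⁹, u¹⁰, u¹¹, u¹², u¹³, u¹⁴, u¹⁵}.

Answer: {e, u, u², u³, u⁴, u⁵, u⁶, u⁷, u⁸, u⁹, u¹⁰, u¹¹, u¹², u¹³, u¹⁴, u¹⁵}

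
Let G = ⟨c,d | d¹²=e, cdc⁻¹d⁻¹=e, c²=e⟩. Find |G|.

Enumerate words in the generators, reducing via the relations: the distinct elements are
  {c, d, e, cd, d², d³, d⁴, d⁵, d⁶, d⁷, d⁸, d⁹, cd², cd³, cd⁴, cd⁵, cd⁶, cd⁷, cd⁸, cd⁹, d¹¹, d¹⁰, cd¹¹, cd¹⁰}.
No further products give new elements, so |G| = 24.

Answer: 24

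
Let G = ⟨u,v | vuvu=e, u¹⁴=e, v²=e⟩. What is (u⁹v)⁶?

Compute successive powers of (u⁹v), reducing at each step:
  (u⁹v)²: (u⁹v) · u⁹ = v;   v · v = e
  (u⁹v)³: e · u⁹ = u⁹;   (u⁹) · v = u⁹v
  (u⁹v)⁴: (u⁹v) · u⁹ = v;   v · v = e
  (u⁹v)⁵: e · u⁹ = u⁹;   (u⁹) · v = u⁹v
  (u⁹v)⁶: (u⁹v) · u⁹ = v;   v · v = e

Answer: e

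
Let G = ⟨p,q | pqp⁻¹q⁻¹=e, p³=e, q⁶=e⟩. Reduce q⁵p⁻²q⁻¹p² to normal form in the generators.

Multiply left to right, reducing at each step:
  (q⁵) · p⁻² = pq⁵
  (pq⁵) · q⁻¹ = pq⁴
  (pq⁴) · p² = q⁴

Answer: q⁴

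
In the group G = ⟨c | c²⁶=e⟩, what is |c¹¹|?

Compute successive powers until reaching e:
  (c¹¹)¹ = c¹¹, (c¹¹)² = c²², (c¹¹)³ = c⁷, (c¹¹)⁴ = c¹⁸, (c¹¹)⁵ = c³, (c¹¹)⁶ = c¹⁴, (c¹¹)⁷ = c²⁵, (c¹¹)⁸ = c¹⁰, (c¹¹)⁹ = c²¹, (c¹¹)¹⁰ = c⁶, (c¹¹)¹¹ = c¹⁷, (c¹¹)¹² = c², (c¹¹)¹³ = c¹³, (c¹¹)¹⁴ = c²⁴, (c¹¹)¹⁵ = c⁹, (c¹¹)¹⁶ = c²⁰, (c¹¹)¹⁷ = c⁵, (c¹¹)¹⁸ = c¹⁶, (c¹¹)¹⁹ = c, (c¹¹)²⁰ = c¹², (c¹¹)²¹ = c²³, (c¹¹)²² = c⁸, (c¹¹)²³ = c¹⁹, (c¹¹)²⁴ = c⁴, (c¹¹)²⁵ = c¹⁵, (c¹¹)²⁶ = e.
The smallest positive k with (c¹¹)ᵏ = e is 26.

Answer: 26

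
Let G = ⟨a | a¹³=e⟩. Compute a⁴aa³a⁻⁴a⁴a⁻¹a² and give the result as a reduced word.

Multiply left to right, reducing at each step:
  (a⁴) · a = a⁵
  (a⁵) · a³ = a⁸
  (a⁸) · a⁻⁴ = a⁴
  (a⁴) · a⁴ = a⁸
  (a⁸) · a⁻¹ = a⁷
  (a⁷) · a² = a⁹

Answer: a⁹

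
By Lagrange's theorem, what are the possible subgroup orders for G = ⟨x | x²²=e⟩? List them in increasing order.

|G| = 22 = 2 · 11. By Lagrange's theorem the order of any subgroup divides 22; the divisors of 22 are 1, 2, 11, 22.

Answer: 1, 2, 11, 22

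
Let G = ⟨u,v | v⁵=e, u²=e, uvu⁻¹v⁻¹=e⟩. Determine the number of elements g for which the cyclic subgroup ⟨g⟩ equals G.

G is cyclic of order 10. An element generates G iff its order is 10, and a cyclic group of order 10 has exactly φ(10) = 4 such elements.

Answer: 4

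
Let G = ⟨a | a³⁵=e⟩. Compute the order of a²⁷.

Compute successive powers until reaching e:
  (a²⁷)¹ = a²⁷, (a²⁷)² = a¹⁹, (a²⁷)³ = a¹¹, (a²⁷)⁴ = a³, (a²⁷)⁵ = a³⁰, (a²⁷)⁶ = a²², (a²⁷)⁷ = a¹⁴, (a²⁷)⁸ = a⁶, (a²⁷)⁹ = a³³, (a²⁷)¹⁰ = a²⁵, (a²⁷)¹¹ = a¹⁷, (a²⁷)¹² = a⁹, (a²⁷)¹³ = a, (a²⁷)¹⁴ = a²⁸, (a²⁷)¹⁵ = a²⁰, (a²⁷)¹⁶ = a¹², (a²⁷)¹⁷ = a⁴, (a²⁷)¹⁸ = a³¹, (a²⁷)¹⁹ = a²³, (a²⁷)²⁰ = a¹⁵, (a²⁷)²¹ = a⁷, (a²⁷)²² = a³⁴, (a²⁷)²³ = a²⁶, (a²⁷)²⁴ = a¹⁸, (a²⁷)²⁵ = a¹⁰, (a²⁷)²⁶ = a², (a²⁷)²⁷ = a²⁹, (a²⁷)²⁸ = a²¹, (a²⁷)²⁹ = a¹³, (a²⁷)³⁰ = a⁵, (a²⁷)³¹ = a³², (a²⁷)³² = a²⁴, (a²⁷)³³ = a¹⁶, (a²⁷)³⁴ = a⁸, (a²⁷)³⁵ = e.
The smallest positive k with (a²⁷)ᵏ = e is 35.

Answer: 35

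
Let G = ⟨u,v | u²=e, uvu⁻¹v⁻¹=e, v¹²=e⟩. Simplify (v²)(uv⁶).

Compute (v²) · (uv⁶) by multiplying left to right and reducing via the relations at each step:
  (v²) · u = uv²
  (uv²) · v⁶ = uv⁸

Answer: uv⁸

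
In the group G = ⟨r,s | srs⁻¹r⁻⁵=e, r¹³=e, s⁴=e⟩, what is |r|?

Compute successive powers until reaching e:
  r¹ = r, r² = r², r³ = r³, r⁴ = r⁴, r⁵ = r⁵, r⁶ = r⁶, r⁷ = r⁷, r⁸ = r⁸, r⁹ = r⁹, r¹⁰ = r¹⁰, r¹¹ = r¹¹, r¹² = r¹², r¹³ = e.
The smallest positive k with rᵏ = e is 13.

Answer: 13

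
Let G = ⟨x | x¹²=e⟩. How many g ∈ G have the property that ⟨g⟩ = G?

G is cyclic of order 12. An element generates G iff its order is 12, and a cyclic group of order 12 has exactly φ(12) = 4 such elements.

Answer: 4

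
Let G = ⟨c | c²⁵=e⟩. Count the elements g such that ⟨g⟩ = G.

G is cyclic of order 25. An element generates G iff its order is 25, and a cyclic group of order 25 has exactly φ(25) = 20 such elements.

Answer: 20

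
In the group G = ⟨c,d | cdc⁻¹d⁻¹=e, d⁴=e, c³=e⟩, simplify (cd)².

Compute successive powers of (cd), reducing at each step:
  (cd)²: (cd) · c = c²d;   (c²d) · d = c²d²

Answer: c²d²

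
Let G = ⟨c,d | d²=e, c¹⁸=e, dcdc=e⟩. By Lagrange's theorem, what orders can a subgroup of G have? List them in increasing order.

|G| = 36 = 2² · 3². By Lagrange's theorem the order of any subgroup divides 36; the divisors of 36 are 1, 2, 3, 4, 6, 9, 12, 18, 36.

Answer: 1, 2, 3, 4, 6, 9, 12, 18, 36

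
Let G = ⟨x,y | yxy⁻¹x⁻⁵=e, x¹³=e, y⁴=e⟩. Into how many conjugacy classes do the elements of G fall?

The conjugacy classes (representative and size) are:
  [e] (size 1), [x] (size 4), [x²] (size 4), [x⁹] (size 4), [x¹²y] (size 13), [x⁴y²] (size 13), [x¹²y³] (size 13).
Class equation: 1 + 4 + 4 + 4 + 13 + 13 + 13 = 52 = |G|. So G has 7 conjugacy classes.

Answer: 7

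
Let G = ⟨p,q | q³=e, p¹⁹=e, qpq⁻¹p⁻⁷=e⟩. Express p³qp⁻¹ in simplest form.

Multiply left to right, reducing at each step:
  (p³) · q = p³q
  (p³q) · p⁻¹ = p¹⁵q

Answer: p¹⁵q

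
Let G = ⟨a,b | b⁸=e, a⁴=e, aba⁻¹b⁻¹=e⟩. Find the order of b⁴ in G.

Compute successive powers until reaching e:
  (b⁴)¹ = b⁴, (b⁴)² = e.
The smallest positive k with (b⁴)ᵏ = e is 2.

Answer: 2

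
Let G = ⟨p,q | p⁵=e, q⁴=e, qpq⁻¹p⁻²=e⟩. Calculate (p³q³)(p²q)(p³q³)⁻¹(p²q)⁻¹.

[(p³q³), (p²q)] = (p³q³)·(p²q)·(p³q³)⁻¹·(p²q)⁻¹.
  (p³q³) · (p²q) = p⁴
  (p⁴) · (p⁴q) = p³q
  (p³q) · (p⁴q³) = p

Answer: p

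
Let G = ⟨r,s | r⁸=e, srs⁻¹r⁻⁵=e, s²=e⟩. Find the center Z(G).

An element z ∈ Z(G) iff z commutes with every generator.
For example r² is central: (r²)·r = r³ = r·(r²); (r²)·s = r²s = s·(r²).
Whereas r ∉ Z(G) since r·s = rs ≠ r⁵s = s·r.
Checking each of the 16 elements this way gives Z(G) = {e, r², r⁴, r⁶}, of order 4.

Answer: {e, r², r⁴, r⁶}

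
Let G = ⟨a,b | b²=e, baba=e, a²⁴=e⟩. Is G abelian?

a·b = ab but b·a = a²³b, so a·b ≠ b·a and G is not abelian.

Answer: No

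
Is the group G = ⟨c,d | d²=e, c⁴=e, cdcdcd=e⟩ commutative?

c·d = cd but d·c = dc, so c·d ≠ d·c and G is not abelian.

Answer: No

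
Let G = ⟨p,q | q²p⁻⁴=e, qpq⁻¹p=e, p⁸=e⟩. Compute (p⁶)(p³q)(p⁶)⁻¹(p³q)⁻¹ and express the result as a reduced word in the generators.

[(p⁶), (p³q)] = (p⁶)·(p³q)·(p⁶)⁻¹·(p³q)⁻¹.
  (p⁶) · (p³q) = pq
  (pq) · (p²) = p³q⁻¹
  (p³q⁻¹) · (p³q⁻¹) = p⁴

Answer: p⁴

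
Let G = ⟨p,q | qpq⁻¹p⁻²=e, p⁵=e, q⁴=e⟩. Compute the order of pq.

Compute successive powers until reaching e:
  (pq)¹ = pq, (pq)² = p³q², (pq)³ = p²q³, (pq)⁴ = e.
The smallest positive k with (pq)ᵏ = e is 4.

Answer: 4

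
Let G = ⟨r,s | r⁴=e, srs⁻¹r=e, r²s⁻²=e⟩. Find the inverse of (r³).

The order of (r³) is 4 (smallest k with (r³)ᵏ = e), so (r³)⁻¹ = (r³)³ = r.
Check: (r³) · r → (r³) · r = e, giving e as required.

Answer: r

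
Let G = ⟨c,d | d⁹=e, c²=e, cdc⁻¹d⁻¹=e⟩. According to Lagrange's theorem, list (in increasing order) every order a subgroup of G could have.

|G| = 18 = 2 · 3². By Lagrange's theorem the order of any subgroup divides 18; the divisors of 18 are 1, 2, 3, 6, 9, 18.

Answer: 1, 2, 3, 6, 9, 18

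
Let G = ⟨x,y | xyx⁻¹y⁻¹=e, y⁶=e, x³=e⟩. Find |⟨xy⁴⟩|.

|⟨xy⁴⟩| equals the order of xy⁴. Compute successive powers until reaching e:
  (xy⁴)¹ = xy⁴, (xy⁴)² = x²y², (xy⁴)³ = e.
The smallest positive k with (xy⁴)ᵏ = e is 3, so |⟨xy⁴⟩| = 3.

Answer: 3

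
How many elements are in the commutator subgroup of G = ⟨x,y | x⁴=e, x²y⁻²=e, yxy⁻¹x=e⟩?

G' = [G, G] is generated by all commutators. The generator-pair commutators are: [x, y] = x².
The subgroup they normally generate is {e, x²}, of order 2.
Check: |G/G'| = 8/2 = 4 is the order of the abelianisation.

Answer: 2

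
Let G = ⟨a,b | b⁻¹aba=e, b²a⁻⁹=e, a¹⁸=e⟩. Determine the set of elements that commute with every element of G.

An element z ∈ Z(G) iff z commutes with every generator.
For example a⁹ is central: (a⁹)·a = a¹⁰ = a·(a⁹); (a⁹)·b = b⁻¹ = b·(a⁹).
Whereas a ∉ Z(G) since a·b = ab ≠ a⁸b⁻¹ = b·a.
Checking each of the 36 elements this way gives Z(G) = {e, a⁹}, of order 2.

Answer: {e, a⁹}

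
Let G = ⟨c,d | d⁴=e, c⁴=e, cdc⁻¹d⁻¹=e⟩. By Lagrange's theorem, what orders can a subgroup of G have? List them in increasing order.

|G| = 16 = 2⁴. By Lagrange's theorem the order of any subgroup divides 16; the divisors of 16 are 1, 2, 4, 8, 16.

Answer: 1, 2, 4, 8, 16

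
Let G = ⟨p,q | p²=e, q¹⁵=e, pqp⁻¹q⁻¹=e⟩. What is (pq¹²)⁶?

Compute successive powers of (pq¹²), reducing at each step:
  (pq¹²)²: (pq¹²) · p = q¹²;   (q¹²) · q¹² = q⁹
  (pq¹²)³: (q⁹) · p = pq⁹;   (pq⁹) · q¹² = pq⁶
  (pq¹²)⁴: (pq⁶) · p = q⁶;   (q⁶) · q¹² = q³
  (pq¹²)⁵: (q³) · p = pq³;   (pq³) · q¹² = p
  (pq¹²)⁶: p · p = e;   e · q¹² = q¹²

Answer: q¹²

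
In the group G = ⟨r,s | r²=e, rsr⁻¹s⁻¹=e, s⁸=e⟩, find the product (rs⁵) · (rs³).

Compute (rs⁵) · (rs³) by multiplying left to right and reducing via the relations at each step:
  (rs⁵) · r = s⁵
  (s⁵) · s³ = e

Answer: e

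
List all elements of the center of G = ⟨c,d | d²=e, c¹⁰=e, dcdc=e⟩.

An element z ∈ Z(G) iff z commutes with every generator.
For example c⁵ is central: (c⁵)·c = c⁶ = c·(c⁵); (c⁵)·d = c⁵d = d·(c⁵).
Whereas c ∉ Z(G) since c·d = cd ≠ c⁹d = d·c.
Checking each of the 20 elements this way gives Z(G) = {e, c⁵}, of order 2.

Answer: {e, c⁵}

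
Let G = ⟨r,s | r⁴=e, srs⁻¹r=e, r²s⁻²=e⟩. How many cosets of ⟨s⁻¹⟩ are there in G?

First find ord(s⁻¹) by computing successive powers:
  (s⁻¹)¹ = s⁻¹, (s⁻¹)² = r², (s⁻¹)³ = s, (s⁻¹)⁴ = e.
So |⟨s⁻¹⟩| = ord(s⁻¹) = 4. With |G| = 8, by Lagrange [G : ⟨s⁻¹⟩] = 8/4 = 2.

Answer: 2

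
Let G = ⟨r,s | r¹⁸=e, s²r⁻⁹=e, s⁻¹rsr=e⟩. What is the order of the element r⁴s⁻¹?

Compute successive powers until reaching e:
  (r⁴s⁻¹)¹ = r⁴s⁻¹, (r⁴s⁻¹)² = r⁹, (r⁴s⁻¹)³ = r⁴s, (r⁴s⁻¹)⁴ = e.
The smallest positive k with (r⁴s⁻¹)ᵏ = e is 4.

Answer: 4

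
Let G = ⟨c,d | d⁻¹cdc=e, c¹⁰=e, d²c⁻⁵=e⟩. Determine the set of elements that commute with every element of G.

An element z ∈ Z(G) iff z commutes with every generator.
For example c⁵ is central: (c⁵)·c = c⁶ = c·(c⁵); (c⁵)·d = d⁻¹ = d·(c⁵).
Whereas c ∉ Z(G) since c·d = cd ≠ c⁴d⁻¹ = d·c.
Checking each of the 20 elements this way gives Z(G) = {e, c⁵}, of order 2.

Answer: {e, c⁵}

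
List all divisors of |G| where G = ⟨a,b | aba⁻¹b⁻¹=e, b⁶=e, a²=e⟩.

|G| = 12 = 2² · 3. By Lagrange's theorem the order of any subgroup divides 12; the divisors of 12 are 1, 2, 3, 4, 6, 12.

Answer: 1, 2, 3, 4, 6, 12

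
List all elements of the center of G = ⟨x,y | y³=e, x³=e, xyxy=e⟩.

An element z ∈ Z(G) iff z commutes with every generator.
For example e is central: e·x = x = x·e; e·y = y = y·e.
Whereas x ∉ Z(G) since x·y = xy ≠ x²y² = y·x.
Checking each of the 12 elements this way gives Z(G) = {e}, of order 1.

Answer: {e}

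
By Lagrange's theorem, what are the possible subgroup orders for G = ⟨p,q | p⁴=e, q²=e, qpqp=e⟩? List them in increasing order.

|G| = 8 = 2³. By Lagrange's theorem the order of any subgroup divides 8; the divisors of 8 are 1, 2, 4, 8.

Answer: 1, 2, 4, 8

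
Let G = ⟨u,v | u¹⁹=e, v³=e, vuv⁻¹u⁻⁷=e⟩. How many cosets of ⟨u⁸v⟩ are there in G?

First find ord(u⁸v) by computing successive powers:
  (u⁸v)¹ = u⁸v, (u⁸v)² = u⁷v², (u⁸v)³ = e.
So |⟨u⁸v⟩| = ord(u⁸v) = 3. With |G| = 57, by Lagrange [G : ⟨u⁸v⟩] = 57/3 = 19.

Answer: 19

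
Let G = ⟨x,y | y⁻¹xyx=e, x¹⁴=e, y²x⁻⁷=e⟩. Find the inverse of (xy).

The order of (xy) is 4 (smallest k with (xy)ᵏ = e), so (xy)⁻¹ = (xy)³ = xy⁻¹.
Check: (xy) · (xy⁻¹) → (xy) · x = y;   y · y⁻¹ = e, giving e as required.

Answer: xy⁻¹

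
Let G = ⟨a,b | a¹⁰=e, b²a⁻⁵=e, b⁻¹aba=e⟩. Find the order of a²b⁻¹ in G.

Compute successive powers until reaching e:
  (a²b⁻¹)¹ = a²b⁻¹, (a²b⁻¹)² = a⁵, (a²b⁻¹)³ = a²b, (a²b⁻¹)⁴ = e.
The smallest positive k with (a²b⁻¹)ᵏ = e is 4.

Answer: 4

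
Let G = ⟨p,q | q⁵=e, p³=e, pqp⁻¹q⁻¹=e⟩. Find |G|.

Enumerate words in the generators, reducing via the relations: the distinct elements are
  {e, p, q, pq, p², q², q³, q⁴, pq², pq³, pq⁴, p²q, p²q², p²q³, p²q⁴}.
No further products give new elements, so |G| = 15.

Answer: 15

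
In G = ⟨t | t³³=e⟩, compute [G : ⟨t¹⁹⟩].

First find ord(t¹⁹) by computing successive powers:
  (t¹⁹)¹ = t¹⁹, (t¹⁹)² = t⁵, (t¹⁹)³ = t²⁴, (t¹⁹)⁴ = t¹⁰, (t¹⁹)⁵ = t²⁹, (t¹⁹)⁶ = t¹⁵, (t¹⁹)⁷ = t, (t¹⁹)⁸ = t²⁰, (t¹⁹)⁹ = t⁶, (t¹⁹)¹⁰ = t²⁵, (t¹⁹)¹¹ = t¹¹, (t¹⁹)¹² = t³⁰, (t¹⁹)¹³ = t¹⁶, (t¹⁹)¹⁴ = t², (t¹⁹)¹⁵ = t²¹, (t¹⁹)¹⁶ = t⁷, (t¹⁹)¹⁷ = t²⁶, (t¹⁹)¹⁸ = t¹², (t¹⁹)¹⁹ = t³¹, (t¹⁹)²⁰ = t¹⁷, (t¹⁹)²¹ = t³, (t¹⁹)²² = t²², (t¹⁹)²³ = t⁸, (t¹⁹)²⁴ = t²⁷, (t¹⁹)²⁵ = t¹³, (t¹⁹)²⁶ = t³², (t¹⁹)²⁷ = t¹⁸, (t¹⁹)²⁸ = t⁴, (t¹⁹)²⁹ = t²³, (t¹⁹)³⁰ = t⁹, (t¹⁹)³¹ = t²⁸, (t¹⁹)³² = t¹⁴, (t¹⁹)³³ = e.
So |⟨t¹⁹⟩| = ord(t¹⁹) = 33. With |G| = 33, by Lagrange [G : ⟨t¹⁹⟩] = 33/33 = 1.

Answer: 1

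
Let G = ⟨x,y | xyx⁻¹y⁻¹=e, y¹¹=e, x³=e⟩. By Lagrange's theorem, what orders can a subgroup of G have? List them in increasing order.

|G| = 33 = 3 · 11. By Lagrange's theorem the order of any subgroup divides 33; the divisors of 33 are 1, 3, 11, 33.

Answer: 1, 3, 11, 33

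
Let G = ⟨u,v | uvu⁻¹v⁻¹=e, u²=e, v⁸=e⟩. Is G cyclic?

|G| = 16, but the maximum element order in G is 8 < 16. No single element generates all of G, so G is not cyclic.

Answer: No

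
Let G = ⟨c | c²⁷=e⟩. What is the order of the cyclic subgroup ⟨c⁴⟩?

|⟨c⁴⟩| equals the order of c⁴. Compute successive powers until reaching e:
  (c⁴)¹ = c⁴, (c⁴)² = c⁸, (c⁴)³ = c¹², (c⁴)⁴ = c¹⁶, (c⁴)⁵ = c²⁰, (c⁴)⁶ = c²⁴, (c⁴)⁷ = c, (c⁴)⁸ = c⁵, (c⁴)⁹ = c⁹, (c⁴)¹⁰ = c¹³, (c⁴)¹¹ = c¹⁷, (c⁴)¹² = c²¹, (c⁴)¹³ = c²⁵, (c⁴)¹⁴ = c², (c⁴)¹⁵ = c⁶, (c⁴)¹⁶ = c¹⁰, (c⁴)¹⁷ = c¹⁴, (c⁴)¹⁸ = c¹⁸, (c⁴)¹⁹ = c²², (c⁴)²⁰ = c²⁶, (c⁴)²¹ = c³, (c⁴)²² = c⁷, (c⁴)²³ = c¹¹, (c⁴)²⁴ = c¹⁵, (c⁴)²⁵ = c¹⁹, (c⁴)²⁶ = c²³, (c⁴)²⁷ = e.
The smallest positive k with (c⁴)ᵏ = e is 27, so |⟨c⁴⟩| = 27.

Answer: 27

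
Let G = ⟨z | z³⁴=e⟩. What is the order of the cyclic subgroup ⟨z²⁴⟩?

|⟨z²⁴⟩| equals the order of z²⁴. Compute successive powers until reaching e:
  (z²⁴)¹ = z²⁴, (z²⁴)² = z¹⁴, (z²⁴)³ = z⁴, (z²⁴)⁴ = z²⁸, (z²⁴)⁵ = z¹⁸, (z²⁴)⁶ = z⁸, (z²⁴)⁷ = z³², (z²⁴)⁸ = z²², (z²⁴)⁹ = z¹², (z²⁴)¹⁰ = z², (z²⁴)¹¹ = z²⁶, (z²⁴)¹² = z¹⁶, (z²⁴)¹³ = z⁶, (z²⁴)¹⁴ = z³⁰, (z²⁴)¹⁵ = z²⁰, (z²⁴)¹⁶ = z¹⁰, (z²⁴)¹⁷ = e.
The smallest positive k with (z²⁴)ᵏ = e is 17, so |⟨z²⁴⟩| = 17.

Answer: 17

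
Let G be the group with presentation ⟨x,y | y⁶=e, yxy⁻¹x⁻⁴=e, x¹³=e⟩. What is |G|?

Enumerate words in the generators, reducing via the relations: the distinct elements are
  {e, x, y, xy, x², x³, x⁴, x⁵, x⁶, x⁷, x⁸, x⁹, y², y³, y⁴, y⁵, xy², xy³, xy⁴, xy⁵, x²y, x³y, x¹², x¹¹, x¹⁰, x⁴y, x⁵y, x⁶y, x⁷y, x⁸y, x⁹y, x²y², x²y³, x²y⁴, x²y⁵, x³y², x³y³, x³y⁴, x³y⁵, x¹²y, x¹¹y, x¹⁰y, x⁴y², x⁴y³, x⁴y⁴, x⁴y⁵, x⁵y², x⁵y³, x⁵y⁴, x⁵y⁵, x⁶y², x⁶y³, x⁶y⁴, x⁶y⁵, x⁷y², x⁷y³, x⁷y⁴, x⁷y⁵, x⁸y², x⁸y³, x⁸y⁴, x⁸y⁵, x⁹y², x⁹y³, x⁹y⁴, x⁹y⁵, x¹²y², x¹²y³, x¹²y⁴, x¹²y⁵, x¹¹y², x¹¹y³, x¹¹y⁴, x¹¹y⁵, x¹⁰y², x¹⁰y³, x¹⁰y⁴, x¹⁰y⁵}.
No further products give new elements, so |G| = 78.

Answer: 78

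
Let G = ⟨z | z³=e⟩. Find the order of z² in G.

Compute successive powers until reaching e:
  (z²)¹ = z², (z²)² = z, (z²)³ = e.
The smallest positive k with (z²)ᵏ = e is 3.

Answer: 3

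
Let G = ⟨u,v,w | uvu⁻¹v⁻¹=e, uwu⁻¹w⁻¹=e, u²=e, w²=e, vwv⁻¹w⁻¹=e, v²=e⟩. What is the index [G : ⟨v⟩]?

First find ord(v) by computing successive powers:
  v¹ = v, v² = e.
So |⟨v⟩| = ord(v) = 2. With |G| = 8, by Lagrange [G : ⟨v⟩] = 8/2 = 4.

Answer: 4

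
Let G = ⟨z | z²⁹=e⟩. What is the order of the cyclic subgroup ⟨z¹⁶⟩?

|⟨z¹⁶⟩| equals the order of z¹⁶. Compute successive powers until reaching e:
  (z¹⁶)¹ = z¹⁶, (z¹⁶)² = z³, (z¹⁶)³ = z¹⁹, (z¹⁶)⁴ = z⁶, (z¹⁶)⁵ = z²², (z¹⁶)⁶ = z⁹, (z¹⁶)⁷ = z²⁵, (z¹⁶)⁸ = z¹², (z¹⁶)⁹ = z²⁸, (z¹⁶)¹⁰ = z¹⁵, (z¹⁶)¹¹ = z², (z¹⁶)¹² = z¹⁸, (z¹⁶)¹³ = z⁵, (z¹⁶)¹⁴ = z²¹, (z¹⁶)¹⁵ = z⁸, (z¹⁶)¹⁶ = z²⁴, (z¹⁶)¹⁷ = z¹¹, (z¹⁶)¹⁸ = z²⁷, (z¹⁶)¹⁹ = z¹⁴, (z¹⁶)²⁰ = z, (z¹⁶)²¹ = z¹⁷, (z¹⁶)²² = z⁴, (z¹⁶)²³ = z²⁰, (z¹⁶)²⁴ = z⁷, (z¹⁶)²⁵ = z²³, (z¹⁶)²⁶ = z¹⁰, (z¹⁶)²⁷ = z²⁶, (z¹⁶)²⁸ = z¹³, (z¹⁶)²⁹ = e.
The smallest positive k with (z¹⁶)ᵏ = e is 29, so |⟨z¹⁶⟩| = 29.

Answer: 29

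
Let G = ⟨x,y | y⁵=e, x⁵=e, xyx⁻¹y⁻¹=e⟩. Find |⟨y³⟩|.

|⟨y³⟩| equals the order of y³. Compute successive powers until reaching e:
  (y³)¹ = y³, (y³)² = y, (y³)³ = y⁴, (y³)⁴ = y², (y³)⁵ = e.
The smallest positive k with (y³)ᵏ = e is 5, so |⟨y³⟩| = 5.

Answer: 5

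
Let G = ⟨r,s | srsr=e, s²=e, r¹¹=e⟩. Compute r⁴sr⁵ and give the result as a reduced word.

Multiply left to right, reducing at each step:
  (r⁴) · s = r⁴s
  (r⁴s) · r⁵ = r¹⁰s

Answer: r¹⁰s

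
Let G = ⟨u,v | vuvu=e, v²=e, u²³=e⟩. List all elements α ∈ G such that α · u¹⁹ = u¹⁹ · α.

⟨u¹⁹⟩ ⊆ C_G(u¹⁹) since powers of u¹⁹ commute with u¹⁹; so |C_G(u¹⁹)| ≥ |⟨u¹⁹⟩| = 23.
By orbit–stabilizer, |C_G(u¹⁹)| = |G| / |conj. class of u¹⁹| = 46 / 2 = 23.
The 23 elements commuting with u¹⁹ are {e, u, u², u³, u⁴, u⁵, u⁶, u⁷, u⁸, u⁹, u¹⁰, u¹¹, u¹², u¹³, u¹⁴, u¹⁵, u¹⁶, u¹⁷, u¹⁸, u¹⁹, u²⁰, u²¹, u²²}.

Answer: {e, u, u², u³, u⁴, u⁵, u⁶, u⁷, u⁸, u⁹, u¹⁰, u¹¹, u¹², u¹³, u¹⁴, u¹⁵, u¹⁶, u¹⁷, u¹⁸, u¹⁹, u²⁰, u²¹, u²²}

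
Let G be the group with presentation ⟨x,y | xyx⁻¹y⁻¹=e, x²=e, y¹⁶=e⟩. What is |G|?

Enumerate words in the generators, reducing via the relations: the distinct elements are
  {e, x, y, xy, y², y³, y⁴, y⁵, y⁶, y⁷, y⁸, y⁹, xy², xy³, xy⁴, xy⁵, xy⁶, xy⁷, xy⁸, xy⁹, y¹², y¹³, y¹¹, y¹⁰, y¹⁴, y¹⁵, xy¹², xy¹³, xy¹¹, xy¹⁰, xy¹⁴, xy¹⁵}.
No further products give new elements, so |G| = 32.

Answer: 32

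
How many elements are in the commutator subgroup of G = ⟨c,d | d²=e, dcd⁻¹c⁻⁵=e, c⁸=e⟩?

G' = [G, G] is generated by all commutators. The generator-pair commutators are: [c, d] = c⁴.
The subgroup they normally generate is {e, c⁴}, of order 2.
Check: |G/G'| = 16/2 = 8 is the order of the abelianisation.

Answer: 2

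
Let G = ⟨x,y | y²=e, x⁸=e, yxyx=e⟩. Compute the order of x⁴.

Compute successive powers until reaching e:
  (x⁴)¹ = x⁴, (x⁴)² = e.
The smallest positive k with (x⁴)ᵏ = e is 2.

Answer: 2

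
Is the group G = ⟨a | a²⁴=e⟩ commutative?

G has a single generator, so G is cyclic and hence abelian.

Answer: Yes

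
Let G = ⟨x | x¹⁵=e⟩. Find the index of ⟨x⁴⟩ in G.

First find ord(x⁴) by computing successive powers:
  (x⁴)¹ = x⁴, (x⁴)² = x⁸, (x⁴)³ = x¹², (x⁴)⁴ = x, (x⁴)⁵ = x⁵, (x⁴)⁶ = x⁹, (x⁴)⁷ = x¹³, (x⁴)⁸ = x², (x⁴)⁹ = x⁶, (x⁴)¹⁰ = x¹⁰, (x⁴)¹¹ = x¹⁴, (x⁴)¹² = x³, (x⁴)¹³ = x⁷, (x⁴)¹⁴ = x¹¹, (x⁴)¹⁵ = e.
So |⟨x⁴⟩| = ord(x⁴) = 15. With |G| = 15, by Lagrange [G : ⟨x⁴⟩] = 15/15 = 1.

Answer: 1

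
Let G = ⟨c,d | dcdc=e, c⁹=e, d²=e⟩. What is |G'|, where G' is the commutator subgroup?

G' = [G, G] is generated by all commutators. The generator-pair commutators are: [c, d] = c².
The subgroup they normally generate is {e, c, c², c³, c⁴, c⁵, c⁶, c⁷, c⁸}, of order 9.
Check: |G/G'| = 18/9 = 2 is the order of the abelianisation.

Answer: 9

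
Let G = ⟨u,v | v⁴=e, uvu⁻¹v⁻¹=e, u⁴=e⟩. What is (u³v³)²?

Compute successive powers of (u³v³), reducing at each step:
  (u³v³)²: (u³v³) · u³ = u²v³;   (u²v³) · v³ = u²v²

Answer: u²v²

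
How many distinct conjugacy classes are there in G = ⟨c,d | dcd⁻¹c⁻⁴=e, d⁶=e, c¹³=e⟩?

The conjugacy classes (representative and size) are:
  [e] (size 1), [c⁴] (size 6), [c¹¹] (size 6), [c⁷d] (size 13), [c⁸d²] (size 13), [c¹²d³] (size 13), [c⁵d⁴] (size 13), [c¹¹d⁵] (size 13).
Class equation: 1 + 6 + 6 + 13 + 13 + 13 + 13 + 13 = 78 = |G|. So G has 8 conjugacy classes.

Answer: 8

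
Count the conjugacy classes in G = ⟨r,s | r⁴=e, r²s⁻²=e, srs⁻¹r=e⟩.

The conjugacy classes (representative and size) are:
  [e] (size 1), [r³] (size 2), [r²] (size 1), [s⁻¹] (size 2), [rs] (size 2).
Class equation: 1 + 2 + 1 + 2 + 2 = 8 = |G|. So G has 5 conjugacy classes.

Answer: 5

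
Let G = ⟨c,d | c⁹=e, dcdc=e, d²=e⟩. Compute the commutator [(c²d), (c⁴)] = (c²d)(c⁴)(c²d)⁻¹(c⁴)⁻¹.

[(c²d), (c⁴)] = (c²d)·(c⁴)·(c²d)⁻¹·(c⁴)⁻¹.
  (c²d) · (c⁴) = c⁷d
  (c⁷d) · (c²d) = c⁵
  (c⁵) · (c⁵) = c

Answer: c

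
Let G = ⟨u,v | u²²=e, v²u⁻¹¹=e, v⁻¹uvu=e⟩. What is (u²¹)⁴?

Compute successive powers of (u²¹), reducing at each step:
  (u²¹)²: (u²¹) · u²¹ = u²⁰
  (u²¹)³: (u²⁰) · u²¹ = u¹⁹
  (u²¹)⁴: (u¹⁹) · u²¹ = u¹⁸

Answer: u¹⁸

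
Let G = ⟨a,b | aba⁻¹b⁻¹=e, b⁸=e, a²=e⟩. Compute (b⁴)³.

Compute successive powers of (b⁴), reducing at each step:
  (b⁴)²: (b⁴) · b⁴ = e
  (b⁴)³: e · b⁴ = b⁴

Answer: b⁴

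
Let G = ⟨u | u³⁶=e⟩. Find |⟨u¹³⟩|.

|⟨u¹³⟩| equals the order of u¹³. Compute successive powers until reaching e:
  (u¹³)¹ = u¹³, (u¹³)² = u²⁶, (u¹³)³ = u³, (u¹³)⁴ = u¹⁶, (u¹³)⁵ = u²⁹, (u¹³)⁶ = u⁶, (u¹³)⁷ = u¹⁹, (u¹³)⁸ = u³², (u¹³)⁹ = u⁹, (u¹³)¹⁰ = u²², (u¹³)¹¹ = u³⁵, (u¹³)¹² = u¹², (u¹³)¹³ = u²⁵, (u¹³)¹⁴ = u², (u¹³)¹⁵ = u¹⁵, (u¹³)¹⁶ = u²⁸, (u¹³)¹⁷ = u⁵, (u¹³)¹⁸ = u¹⁸, (u¹³)¹⁹ = u³¹, (u¹³)²⁰ = u⁸, (u¹³)²¹ = u²¹, (u¹³)²² = u³⁴, (u¹³)²³ = u¹¹, (u¹³)²⁴ = u²⁴, (u¹³)²⁵ = u, (u¹³)²⁶ = u¹⁴, (u¹³)²⁷ = u²⁷, (u¹³)²⁸ = u⁴, (u¹³)²⁹ = u¹⁷, (u¹³)³⁰ = u³⁰, (u¹³)³¹ = u⁷, (u¹³)³² = u²⁰, (u¹³)³³ = u³³, (u¹³)³⁴ = u¹⁰, (u¹³)³⁵ = u²³, (u¹³)³⁶ = e.
The smallest positive k with (u¹³)ᵏ = e is 36, so |⟨u¹³⟩| = 36.

Answer: 36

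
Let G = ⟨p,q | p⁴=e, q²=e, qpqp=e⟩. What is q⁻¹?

The order of q is 2 (smallest k with qᵏ = e), so q⁻¹ = q¹ = q.
Check: q · q → q · q = e, giving e as required.

Answer: q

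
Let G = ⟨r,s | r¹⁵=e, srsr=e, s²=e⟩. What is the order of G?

Enumerate words in the generators, reducing via the relations: the distinct elements are
  {e, r, s, rs, r², r³, r⁴, r⁵, r⁶, r⁷, r⁸, r⁹, r²s, r³s, r¹², r¹³, r¹¹, r¹⁰, r¹⁴, r⁴s, r⁵s, r⁶s, r⁷s, r⁸s, r⁹s, r¹²s, r¹³s, r¹¹s, r¹⁰s, r¹⁴s}.
No further products give new elements, so |G| = 30.

Answer: 30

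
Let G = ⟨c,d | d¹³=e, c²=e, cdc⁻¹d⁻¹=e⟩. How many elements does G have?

Enumerate words in the generators, reducing via the relations: the distinct elements are
  {c, d, e, cd, d², d³, d⁴, d⁵, d⁶, d⁷, d⁸, d⁹, cd², cd³, cd⁴, cd⁵, cd⁶, cd⁷, cd⁸, cd⁹, d¹², d¹¹, d¹⁰, cd¹², cd¹¹, cd¹⁰}.
No further products give new elements, so |G| = 26.

Answer: 26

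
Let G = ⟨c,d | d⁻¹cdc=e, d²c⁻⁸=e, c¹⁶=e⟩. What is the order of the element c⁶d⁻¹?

Compute successive powers until reaching e:
  (c⁶d⁻¹)¹ = c⁶d⁻¹, (c⁶d⁻¹)² = c⁸, (c⁶d⁻¹)³ = c⁶d, (c⁶d⁻¹)⁴ = e.
The smallest positive k with (c⁶d⁻¹)ᵏ = e is 4.

Answer: 4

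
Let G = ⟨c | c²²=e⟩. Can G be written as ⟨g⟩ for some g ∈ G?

|G| = 22. The element c has order 22 (its powers give 22 distinct elements), so ⟨c⟩ = G and G is cyclic.

Answer: Yes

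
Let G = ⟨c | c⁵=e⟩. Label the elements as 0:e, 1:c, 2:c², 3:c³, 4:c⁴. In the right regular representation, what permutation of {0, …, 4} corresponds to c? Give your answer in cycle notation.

(0 1 2 3 4)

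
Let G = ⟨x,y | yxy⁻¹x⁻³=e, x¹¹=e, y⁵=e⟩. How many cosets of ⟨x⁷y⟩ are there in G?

First find ord(x⁷y) by computing successive powers:
  (x⁷y)¹ = x⁷y, (x⁷y)² = x⁶y², (x⁷y)³ = x³y³, (x⁷y)⁴ = x⁵y⁴, (x⁷y)⁵ = e.
So |⟨x⁷y⟩| = ord(x⁷y) = 5. With |G| = 55, by Lagrange [G : ⟨x⁷y⟩] = 55/5 = 11.

Answer: 11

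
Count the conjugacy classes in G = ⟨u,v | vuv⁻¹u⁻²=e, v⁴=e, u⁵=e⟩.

The conjugacy classes (representative and size) are:
  [e] (size 1), [u⁴] (size 4), [u²v] (size 5), [v²] (size 5), [u³v³] (size 5).
Class equation: 1 + 4 + 5 + 5 + 5 = 20 = |G|. So G has 5 conjugacy classes.

Answer: 5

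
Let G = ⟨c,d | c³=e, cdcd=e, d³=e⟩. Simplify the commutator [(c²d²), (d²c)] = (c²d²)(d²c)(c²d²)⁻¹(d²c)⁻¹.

[(c²d²), (d²c)] = (c²d²)·(d²c)·(c²d²)⁻¹·(d²c)⁻¹.
  (c²d²) · (d²c) = cd²
  (cd²) · (c²d²) = c²
  (c²) · (c²d) = cd

Answer: cd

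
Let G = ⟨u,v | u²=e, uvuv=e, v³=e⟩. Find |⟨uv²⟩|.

|⟨uv²⟩| equals the order of uv². Compute successive powers until reaching e:
  (uv²)¹ = uv², (uv²)² = e.
The smallest positive k with (uv²)ᵏ = e is 2, so |⟨uv²⟩| = 2.

Answer: 2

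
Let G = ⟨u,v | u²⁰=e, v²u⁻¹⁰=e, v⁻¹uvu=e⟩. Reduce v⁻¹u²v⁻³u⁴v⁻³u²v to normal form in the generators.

Multiply left to right, reducing at each step:
  (v⁻¹) · u² = u⁸v
  (u⁸v) · v⁻³ = u¹⁸
  (u¹⁸) · u⁴ = u²
  (u²) · v⁻³ = u²v
  (u²v) · u² = v
  v · v = u¹⁰

Answer: u¹⁰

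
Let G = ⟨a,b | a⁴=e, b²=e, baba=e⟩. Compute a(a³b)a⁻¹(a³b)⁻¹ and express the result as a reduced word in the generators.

[a, (a³b)] = a·(a³b)·a⁻¹·(a³b)⁻¹.
  a · (a³b) = b
  b · (a³) = ab
  (ab) · (a³b) = a²

Answer: a²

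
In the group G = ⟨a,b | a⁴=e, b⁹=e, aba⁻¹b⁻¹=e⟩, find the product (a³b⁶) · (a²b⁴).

Compute (a³b⁶) · (a²b⁴) by multiplying left to right and reducing via the relations at each step:
  (a³b⁶) · a² = ab⁶
  (ab⁶) · b⁴ = ab

Answer: ab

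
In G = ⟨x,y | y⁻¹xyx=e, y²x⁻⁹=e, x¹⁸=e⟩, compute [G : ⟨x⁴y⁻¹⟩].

First find ord(x⁴y⁻¹) by computing successive powers:
  (x⁴y⁻¹)¹ = x⁴y⁻¹, (x⁴y⁻¹)² = x⁹, (x⁴y⁻¹)³ = x⁴y, (x⁴y⁻¹)⁴ = e.
So |⟨x⁴y⁻¹⟩| = ord(x⁴y⁻¹) = 4. With |G| = 36, by Lagrange [G : ⟨x⁴y⁻¹⟩] = 36/4 = 9.

Answer: 9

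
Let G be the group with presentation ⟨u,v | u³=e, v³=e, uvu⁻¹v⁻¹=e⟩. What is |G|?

Enumerate words in the generators, reducing via the relations: the distinct elements are
  {e, u, v, uv, u², v², uv², u²v, u²v²}.
No further products give new elements, so |G| = 9.

Answer: 9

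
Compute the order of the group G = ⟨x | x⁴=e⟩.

G is generated by a single element, so G is cyclic. The relator gives x⁴ = e and no smaller power is forced to be e, so the 4 powers {e, x, x², x³} are distinct. Hence |G| = 4.

Answer: 4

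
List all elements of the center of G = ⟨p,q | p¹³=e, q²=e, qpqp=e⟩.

An element z ∈ Z(G) iff z commutes with every generator.
For example e is central: e·p = p = p·e; e·q = q = q·e.
Whereas p ∉ Z(G) since p·q = pq ≠ p¹²q = q·p.
Checking each of the 26 elements this way gives Z(G) = {e}, of order 1.

Answer: {e}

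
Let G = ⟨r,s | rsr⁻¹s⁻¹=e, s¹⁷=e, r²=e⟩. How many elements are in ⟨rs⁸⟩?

|⟨rs⁸⟩| equals the order of rs⁸. Compute successive powers until reaching e:
  (rs⁸)¹ = rs⁸, (rs⁸)² = s¹⁶, (rs⁸)³ = rs⁷, (rs⁸)⁴ = s¹⁵, (rs⁸)⁵ = rs⁶, (rs⁸)⁶ = s¹⁴, (rs⁸)⁷ = rs⁵, (rs⁸)⁸ = s¹³, (rs⁸)⁹ = rs⁴, (rs⁸)¹⁰ = s¹², (rs⁸)¹¹ = rs³, (rs⁸)¹² = s¹¹, (rs⁸)¹³ = rs², (rs⁸)¹⁴ = s¹⁰, (rs⁸)¹⁵ = rs, (rs⁸)¹⁶ = s⁹, (rs⁸)¹⁷ = r, (rs⁸)¹⁸ = s⁸, (rs⁸)¹⁹ = rs¹⁶, (rs⁸)²⁰ = s⁷, (rs⁸)²¹ = rs¹⁵, (rs⁸)²² = s⁶, (rs⁸)²³ = rs¹⁴, (rs⁸)²⁴ = s⁵, (rs⁸)²⁵ = rs¹³, (rs⁸)²⁶ = s⁴, (rs⁸)²⁷ = rs¹², (rs⁸)²⁸ = s³, (rs⁸)²⁹ = rs¹¹, (rs⁸)³⁰ = s², (rs⁸)³¹ = rs¹⁰, (rs⁸)³² = s, (rs⁸)³³ = rs⁹, (rs⁸)³⁴ = e.
The smallest positive k with (rs⁸)ᵏ = e is 34, so |⟨rs⁸⟩| = 34.

Answer: 34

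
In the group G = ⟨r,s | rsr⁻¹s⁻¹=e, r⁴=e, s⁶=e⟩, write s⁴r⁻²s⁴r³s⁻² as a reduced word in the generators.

Multiply left to right, reducing at each step:
  (s⁴) · r⁻² = r²s⁴
  (r²s⁴) · s⁴ = r²s²
  (r²s²) · r³ = rs²
  (rs²) · s⁻² = r

Answer: r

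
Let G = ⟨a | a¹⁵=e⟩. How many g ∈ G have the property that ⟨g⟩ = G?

G is cyclic of order 15. An element generates G iff its order is 15, and a cyclic group of order 15 has exactly φ(15) = 8 such elements.

Answer: 8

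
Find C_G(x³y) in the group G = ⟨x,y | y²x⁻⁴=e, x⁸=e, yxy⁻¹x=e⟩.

⟨x³y⟩ ⊆ C_G(x³y) since powers of x³y commute with x³y; so |C_G(x³y)| ≥ |⟨x³y⟩| = 4.
By orbit–stabilizer, |C_G(x³y)| = |G| / |conj. class of x³y| = 16 / 4 = 4.
The 4 elements commuting with x³y are {e, x⁴, x³y⁻¹, x³y}.

Answer: {e, x⁴, x³y⁻¹, x³y}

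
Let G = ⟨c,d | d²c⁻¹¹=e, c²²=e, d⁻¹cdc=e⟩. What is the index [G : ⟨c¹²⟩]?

First find ord(c¹²) by computing successive powers:
  (c¹²)¹ = c¹², (c¹²)² = c², (c¹²)³ = c¹⁴, (c¹²)⁴ = c⁴, (c¹²)⁵ = c¹⁶, (c¹²)⁶ = c⁶, (c¹²)⁷ = c¹⁸, (c¹²)⁸ = c⁸, (c¹²)⁹ = c²⁰, (c¹²)¹⁰ = c¹⁰, (c¹²)¹¹ = e.
So |⟨c¹²⟩| = ord(c¹²) = 11. With |G| = 44, by Lagrange [G : ⟨c¹²⟩] = 44/11 = 4.

Answer: 4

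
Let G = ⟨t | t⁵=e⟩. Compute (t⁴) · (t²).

Compute (t⁴) · (t²) by multiplying left to right and reducing via the relations at each step:
  (t⁴) · t² = t

Answer: t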